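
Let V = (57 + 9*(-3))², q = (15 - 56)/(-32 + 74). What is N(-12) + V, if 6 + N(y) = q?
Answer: 37507/42 ≈ 893.02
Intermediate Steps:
q = -41/42 ≈ -0.97619
N(y) = -293/42 (N(y) = -6 - 41/42 = -293/42)
V = 900 (V = (57 - 27)² = 30² = 900)
N(-12) + V = -293/42 + 900 = 37507/42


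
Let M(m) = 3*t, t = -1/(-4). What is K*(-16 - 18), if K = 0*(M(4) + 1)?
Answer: 0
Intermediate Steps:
t = 1/4 (t = -1*(-1/4) = 1/4 ≈ 0.25000)
M(m) = 3/4 (M(m) = 3*(1/4) = 3/4)
K = 0 (K = 0*(3/4 + 1) = 0*(7/4) = 0)
K*(-16 - 18) = 0*(-16 - 18) = 0*(-34) = 0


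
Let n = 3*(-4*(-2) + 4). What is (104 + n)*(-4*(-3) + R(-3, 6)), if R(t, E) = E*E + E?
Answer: 7560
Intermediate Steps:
R(t, E) = E + E² (R(t, E) = E² + E = E + E²)
n = 36 (n = 3*(8 + 4) = 3*12 = 36)
(104 + n)*(-4*(-3) + R(-3, 6)) = (104 + 36)*(-4*(-3) + 6*(1 + 6)) = 140*(12 + 6*7) = 140*(12 + 42) = 140*54 = 7560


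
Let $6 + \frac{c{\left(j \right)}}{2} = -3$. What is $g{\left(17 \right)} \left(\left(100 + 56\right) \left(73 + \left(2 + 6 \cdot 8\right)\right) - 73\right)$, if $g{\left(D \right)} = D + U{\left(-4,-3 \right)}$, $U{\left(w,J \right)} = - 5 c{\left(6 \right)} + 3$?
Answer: $2102650$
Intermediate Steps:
$c{\left(j \right)} = -18$ ($c{\left(j \right)} = -12 + 2 \left(-3\right) = -12 - 6 = -18$)
$U{\left(w,J \right)} = 93$ ($U{\left(w,J \right)} = \left(-5\right) \left(-18\right) + 3 = 90 + 3 = 93$)
$g{\left(D \right)} = 93 + D$ ($g{\left(D \right)} = D + 93 = 93 + D$)
$g{\left(17 \right)} \left(\left(100 + 56\right) \left(73 + \left(2 + 6 \cdot 8\right)\right) - 73\right) = \left(93 + 17\right) \left(\left(100 + 56\right) \left(73 + \left(2 + 6 \cdot 8\right)\right) - 73\right) = 110 \left(156 \left(73 + \left(2 + 48\right)\right) - 73\right) = 110 \left(156 \left(73 + 50\right) - 73\right) = 110 \left(156 \cdot 123 - 73\right) = 110 \left(19188 - 73\right) = 110 \cdot 19115 = 2102650$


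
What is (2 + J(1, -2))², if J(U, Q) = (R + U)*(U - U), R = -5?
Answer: 4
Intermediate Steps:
J(U, Q) = 0 (J(U, Q) = (-5 + U)*(U - U) = (-5 + U)*0 = 0)
(2 + J(1, -2))² = (2 + 0)² = 2² = 4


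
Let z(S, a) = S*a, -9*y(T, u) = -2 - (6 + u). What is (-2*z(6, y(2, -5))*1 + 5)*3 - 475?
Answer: -472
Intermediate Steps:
y(T, u) = 8/9 + u/9 (y(T, u) = -(-2 - (6 + u))/9 = -(-2 + (-6 - u))/9 = -(-8 - u)/9 = 8/9 + u/9)
(-2*z(6, y(2, -5))*1 + 5)*3 - 475 = (-12*(8/9 + (1/9)*(-5))*1 + 5)*3 - 475 = (-12*(8/9 - 5/9)*1 + 5)*3 - 475 = (-12/3*1 + 5)*3 - 475 = (-2*2*1 + 5)*3 - 475 = (-4*1 + 5)*3 - 475 = (-4 + 5)*3 - 475 = 1*3 - 475 = 3 - 475 = -472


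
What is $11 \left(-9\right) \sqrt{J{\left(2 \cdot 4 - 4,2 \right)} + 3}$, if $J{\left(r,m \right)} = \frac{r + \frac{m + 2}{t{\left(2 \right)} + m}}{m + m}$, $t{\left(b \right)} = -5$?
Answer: $- 33 \sqrt{33} \approx -189.57$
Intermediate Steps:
$J{\left(r,m \right)} = \frac{r + \frac{2 + m}{-5 + m}}{2 m}$ ($J{\left(r,m \right)} = \frac{r + \frac{m + 2}{-5 + m}}{m + m} = \frac{r + \frac{2 + m}{-5 + m}}{2 m}$)
$11 \left(-9\right) \sqrt{J{\left(2 \cdot 4 - 4,2 \right)} + 3} = 11 \left(-9\right) \sqrt{\frac{2 + 2 - 5 \left(2 \cdot 4 - 4\right) + 2 \left(2 \cdot 4 - 4\right)}{2 \cdot 2 \left(-5 + 2\right)} + 3} = - 99 \sqrt{\frac{1}{2} \cdot \frac{1}{2} \frac{1}{-3} \left(2 + 2 - 5 \left(8 - 4\right) + 2 \left(8 - 4\right)\right) + 3} = - 99 \sqrt{\frac{1}{2} \cdot \frac{1}{2} \left(- \frac{1}{3}\right) \left(2 + 2 - 20 + 2 \cdot 4\right) + 3} = - 99 \sqrt{\frac{1}{2} \cdot \frac{1}{2} \left(- \frac{1}{3}\right) \left(2 + 2 - 20 + 8\right) + 3} = - 99 \sqrt{\frac{1}{2} \cdot \frac{1}{2} \left(- \frac{1}{3}\right) \left(-8\right) + 3} = - 99 \sqrt{\frac{2}{3} + 3} = - 99 \sqrt{\frac{11}{3}} = - 99 \frac{\sqrt{33}}{3} = - 33 \sqrt{33}$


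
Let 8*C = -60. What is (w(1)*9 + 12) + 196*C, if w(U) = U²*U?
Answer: -1449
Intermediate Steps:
C = -15/2 (C = (⅛)*(-60) = -15/2 ≈ -7.5000)
w(U) = U³
(w(1)*9 + 12) + 196*C = (1³*9 + 12) + 196*(-15/2) = (1*9 + 12) - 1470 = (9 + 12) - 1470 = 21 - 1470 = -1449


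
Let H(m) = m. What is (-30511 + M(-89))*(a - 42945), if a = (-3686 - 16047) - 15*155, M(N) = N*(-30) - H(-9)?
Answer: 1809163496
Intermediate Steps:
M(N) = 9 - 30*N (M(N) = N*(-30) - 1*(-9) = -30*N + 9 = 9 - 30*N)
a = -22058 (a = -19733 - 2325 = -22058)
(-30511 + M(-89))*(a - 42945) = (-30511 + (9 - 30*(-89)))*(-22058 - 42945) = (-30511 + (9 + 2670))*(-65003) = (-30511 + 2679)*(-65003) = -27832*(-65003) = 1809163496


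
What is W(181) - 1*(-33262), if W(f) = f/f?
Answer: 33263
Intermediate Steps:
W(f) = 1
W(181) - 1*(-33262) = 1 - 1*(-33262) = 1 + 33262 = 33263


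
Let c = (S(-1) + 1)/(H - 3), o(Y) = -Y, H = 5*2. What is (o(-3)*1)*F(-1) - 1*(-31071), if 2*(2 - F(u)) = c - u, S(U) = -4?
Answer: 217533/7 ≈ 31076.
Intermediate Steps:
H = 10
c = -3/7 (c = (-4 + 1)/(10 - 3) = -3/7 ≈ -0.42857)
F(u) = 31/14 + u/2 (F(u) = 2 - (-3/7 - u)/2 = 2 + (3/14 + u/2) = 31/14 + u/2)
(o(-3)*1)*F(-1) - 1*(-31071) = (-1*(-3)*1)*(31/14 + (½)*(-1)) - 1*(-31071) = (3*1)*(31/14 - ½) + 31071 = 3*(12/7) + 31071 = 36/7 + 31071 = 217533/7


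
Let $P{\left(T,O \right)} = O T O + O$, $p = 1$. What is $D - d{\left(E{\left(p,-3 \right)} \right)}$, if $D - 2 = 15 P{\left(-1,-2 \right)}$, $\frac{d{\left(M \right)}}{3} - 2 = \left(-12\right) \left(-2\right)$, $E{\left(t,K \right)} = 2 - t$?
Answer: $-166$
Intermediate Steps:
$d{\left(M \right)} = 78$ ($d{\left(M \right)} = 6 + 3 \left(\left(-12\right) \left(-2\right)\right) = 6 + 3 \cdot 24 = 6 + 72 = 78$)
$P{\left(T,O \right)} = O + T O^{2}$ ($P{\left(T,O \right)} = T O^{2} + O = O + T O^{2}$)
$D = -88$ ($D = 2 + 15 \left(- 2 \left(1 - -2\right)\right) = 2 + 15 \left(- 2 \left(1 + 2\right)\right) = 2 + 15 \left(\left(-2\right) 3\right) = 2 + 15 \left(-6\right) = 2 - 90 = -88$)
$D - d{\left(E{\left(p,-3 \right)} \right)} = -88 - 78 = -166$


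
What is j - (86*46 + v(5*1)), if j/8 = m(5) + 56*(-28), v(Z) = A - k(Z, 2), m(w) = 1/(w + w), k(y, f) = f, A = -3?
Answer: -82471/5 ≈ -16494.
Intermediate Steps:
m(w) = 1/(2*w)
v(Z) = -5 (v(Z) = -3 - 1*2 = -3 - 2 = -5)
j = -62716/5 (j = 8*((½)/5 + 56*(-28)) = 8*((½)*(⅕) - 1568) = 8*(⅒ - 1568) = 8*(-15679/10) = -62716/5 ≈ -12543.)
j - (86*46 + v(5*1)) = -62716/5 - (86*46 - 5) = -62716/5 - (3956 - 5) = -62716/5 - 1*3951 = -62716/5 - 3951 = -82471/5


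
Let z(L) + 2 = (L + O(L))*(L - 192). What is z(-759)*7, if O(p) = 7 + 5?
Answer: 4972765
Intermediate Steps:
O(p) = 12
z(L) = -2 + (-192 + L)*(12 + L) (z(L) = -2 + (L + 12)*(L - 192) = -2 + (12 + L)*(-192 + L) = -2 + (-192 + L)*(12 + L))
z(-759)*7 = (-2306 + (-759)² - 180*(-759))*7 = (-2306 + 576081 + 136620)*7 = 710395*7 = 4972765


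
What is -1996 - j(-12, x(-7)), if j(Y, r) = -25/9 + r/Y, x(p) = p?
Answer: -71777/36 ≈ -1993.8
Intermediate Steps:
j(Y, r) = -25/9 + r/Y (j(Y, r) = -25*⅑ + r/Y = -25/9 + r/Y)
-1996 - j(-12, x(-7)) = -1996 - (-25/9 - 7/(-12)) = -1996 - (-25/9 - 7*(-1/12)) = -1996 - (-25/9 + 7/12) = -1996 - 1*(-79/36) = -1996 + 79/36 = -71777/36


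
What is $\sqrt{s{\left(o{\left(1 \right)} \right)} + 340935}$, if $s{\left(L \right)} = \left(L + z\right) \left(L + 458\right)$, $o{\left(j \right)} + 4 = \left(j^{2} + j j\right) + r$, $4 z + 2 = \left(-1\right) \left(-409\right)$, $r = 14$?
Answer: $\frac{\sqrt{1577590}}{2} \approx 628.01$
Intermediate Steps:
$z = \frac{407}{4}$ ($z = - \frac{1}{2} + \frac{\left(-1\right) \left(-409\right)}{4} = - \frac{1}{2} + \frac{1}{4} \cdot 409 = - \frac{1}{2} + \frac{409}{4} = \frac{407}{4} \approx 101.75$)
$o{\left(j \right)} = 10 + 2 j^{2}$ ($o{\left(j \right)} = -4 + \left(\left(j^{2} + j j\right) + 14\right) = -4 + \left(\left(j^{2} + j^{2}\right) + 14\right) = -4 + \left(2 j^{2} + 14\right) = -4 + \left(14 + 2 j^{2}\right) = 10 + 2 j^{2}$)
$s{\left(L \right)} = \left(458 + L\right) \left(\frac{407}{4} + L\right)$ ($s{\left(L \right)} = \left(L + \frac{407}{4}\right) \left(L + 458\right) = \left(\frac{407}{4} + L\right) \left(458 + L\right) = \left(458 + L\right) \left(\frac{407}{4} + L\right)$)
$\sqrt{s{\left(o{\left(1 \right)} \right)} + 340935} = \sqrt{\left(\frac{93203}{2} + \left(10 + 2 \cdot 1^{2}\right)^{2} + \frac{2239 \left(10 + 2 \cdot 1^{2}\right)}{4}\right) + 340935} = \sqrt{\left(\frac{93203}{2} + \left(10 + 2 \cdot 1\right)^{2} + \frac{2239 \left(10 + 2 \cdot 1\right)}{4}\right) + 340935} = \sqrt{\left(\frac{93203}{2} + \left(10 + 2\right)^{2} + \frac{2239 \left(10 + 2\right)}{4}\right) + 340935} = \sqrt{\left(\frac{93203}{2} + 12^{2} + \frac{2239}{4} \cdot 12\right) + 340935} = \sqrt{\left(\frac{93203}{2} + 144 + 6717\right) + 340935} = \sqrt{\frac{106925}{2} + 340935} = \sqrt{\frac{788795}{2}} = \frac{\sqrt{1577590}}{2}$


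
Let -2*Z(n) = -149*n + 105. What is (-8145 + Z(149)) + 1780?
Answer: 4683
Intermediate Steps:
Z(n) = -105/2 + 149*n/2 (Z(n) = -(-149*n + 105)/2 = -(105 - 149*n)/2 = -105/2 + 149*n/2)
(-8145 + Z(149)) + 1780 = (-8145 + (-105/2 + (149/2)*149)) + 1780 = (-8145 + (-105/2 + 22201/2)) + 1780 = (-8145 + 11048) + 1780 = 2903 + 1780 = 4683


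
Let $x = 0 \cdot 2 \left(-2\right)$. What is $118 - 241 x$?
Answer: $118$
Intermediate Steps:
$x = 0$ ($x = 0 \left(-2\right) = 0$)
$118 - 241 x = 118 - 0 = 118 + 0 = 118$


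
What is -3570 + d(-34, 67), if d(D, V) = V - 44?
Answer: -3547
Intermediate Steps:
d(D, V) = -44 + V
-3570 + d(-34, 67) = -3570 + (-44 + 67) = -3570 + 23 = -3547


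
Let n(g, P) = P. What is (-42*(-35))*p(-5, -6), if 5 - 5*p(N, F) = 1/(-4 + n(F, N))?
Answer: 4508/3 ≈ 1502.7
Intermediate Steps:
p(N, F) = 1 - 1/(5*(-4 + N))
(-42*(-35))*p(-5, -6) = (-42*(-35))*((-21/5 - 5)/(-4 - 5)) = 1470*(-46/5/(-9)) = 1470*(-⅑*(-46/5)) = 1470*(46/45) = 4508/3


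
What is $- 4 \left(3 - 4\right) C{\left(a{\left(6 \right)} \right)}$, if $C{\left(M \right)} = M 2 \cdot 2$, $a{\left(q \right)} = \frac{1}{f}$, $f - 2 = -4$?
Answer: $-8$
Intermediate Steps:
$f = -2$ ($f = 2 - 4 = -2$)
$a{\left(q \right)} = - \frac{1}{2}$ ($a{\left(q \right)} = \frac{1}{-2} = - \frac{1}{2}$)
$C{\left(M \right)} = 4 M$ ($C{\left(M \right)} = 2 M 2 = 4 M$)
$- 4 \left(3 - 4\right) C{\left(a{\left(6 \right)} \right)} = - 4 \left(3 - 4\right) 4 \left(- \frac{1}{2}\right) = - 4 \left(3 - 4\right) \left(-2\right) = \left(-4\right) \left(-1\right) \left(-2\right) = 4 \left(-2\right) = -8$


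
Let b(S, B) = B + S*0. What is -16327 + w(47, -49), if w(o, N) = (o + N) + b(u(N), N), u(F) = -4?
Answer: -16378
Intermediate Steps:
b(S, B) = B (b(S, B) = B + 0 = B)
w(o, N) = o + 2*N (w(o, N) = (o + N) + N = (N + o) + N = o + 2*N)
-16327 + w(47, -49) = -16327 + (47 + 2*(-49)) = -16327 + (47 - 98) = -16327 - 51 = -16378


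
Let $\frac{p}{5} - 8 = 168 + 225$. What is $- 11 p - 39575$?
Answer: $-61630$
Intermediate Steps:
$p = 2005$ ($p = 40 + 5 \left(168 + 225\right) = 40 + 5 \cdot 393 = 40 + 1965 = 2005$)
$- 11 p - 39575 = \left(-11\right) 2005 - 39575 = -22055 - 39575 = -61630$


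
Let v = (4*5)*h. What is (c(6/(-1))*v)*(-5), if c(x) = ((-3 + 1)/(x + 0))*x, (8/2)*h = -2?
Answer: -100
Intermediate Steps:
h = -½ (h = (¼)*(-2) = -½ ≈ -0.50000)
c(x) = -2 (c(x) = (-2/x)*x = -2)
v = -10 (v = (4*5)*(-½) = 20*(-½) = -10)
(c(6/(-1))*v)*(-5) = -2*(-10)*(-5) = 20*(-5) = -100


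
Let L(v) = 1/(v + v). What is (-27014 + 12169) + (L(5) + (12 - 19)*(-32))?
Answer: -146209/10 ≈ -14621.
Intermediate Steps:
L(v) = 1/(2*v)
(-27014 + 12169) + (L(5) + (12 - 19)*(-32)) = (-27014 + 12169) + ((½)/5 + (12 - 19)*(-32)) = -14845 + ((½)*(⅕) - 7*(-32)) = -14845 + (⅒ + 224) = -14845 + 2241/10 = -146209/10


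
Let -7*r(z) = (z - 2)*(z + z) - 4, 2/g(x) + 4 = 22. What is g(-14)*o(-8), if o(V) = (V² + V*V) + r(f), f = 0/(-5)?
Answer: 100/7 ≈ 14.286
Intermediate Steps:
g(x) = ⅑ (g(x) = 2/(-4 + 22) = 2/18 = 2*(1/18) = ⅑)
f = 0 (f = 0*(-⅕) = 0)
r(z) = 4/7 - 2*z*(-2 + z)/7 (r(z) = -((z - 2)*(z + z) - 4)/7 = -((-2 + z)*(2*z) - 4)/7 = -(2*z*(-2 + z) - 4)/7 = -(-4 + 2*z*(-2 + z))/7 = 4/7 - 2*z*(-2 + z)/7)
o(V) = 4/7 + 2*V² (o(V) = (V² + V*V) + (4/7 - 2/7*0² + (4/7)*0) = (V² + V²) + (4/7 - 2/7*0 + 0) = 2*V² + (4/7 + 0 + 0) = 2*V² + 4/7 = 4/7 + 2*V²)
g(-14)*o(-8) = (4/7 + 2*(-8)²)/9 = (4/7 + 2*64)/9 = (4/7 + 128)/9 = (⅑)*(900/7) = 100/7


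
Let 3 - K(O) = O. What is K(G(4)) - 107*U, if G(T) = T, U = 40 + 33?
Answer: -7812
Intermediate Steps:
U = 73
K(O) = 3 - O
K(G(4)) - 107*U = (3 - 1*4) - 107*73 = (3 - 4) - 7811 = -1 - 7811 = -7812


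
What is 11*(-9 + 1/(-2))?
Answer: -209/2 ≈ -104.50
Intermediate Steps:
11*(-9 + 1/(-2)) = 11*(-9 + 1*(-½)) = 11*(-9 - ½) = 11*(-19/2) = -209/2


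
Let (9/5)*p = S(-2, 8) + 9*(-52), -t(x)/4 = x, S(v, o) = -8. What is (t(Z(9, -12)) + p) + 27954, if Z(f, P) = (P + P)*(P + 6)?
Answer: 244022/9 ≈ 27114.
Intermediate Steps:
Z(f, P) = 2*P*(6 + P) (Z(f, P) = (2*P)*(6 + P) = 2*P*(6 + P))
t(x) = -4*x
p = -2380/9 (p = 5*(-8 + 9*(-52))/9 = 5*(-8 - 468)/9 = (5/9)*(-476) = -2380/9 ≈ -264.44)
(t(Z(9, -12)) + p) + 27954 = (-8*(-12)*(6 - 12) - 2380/9) + 27954 = (-8*(-12)*(-6) - 2380/9) + 27954 = (-4*144 - 2380/9) + 27954 = (-576 - 2380/9) + 27954 = -7564/9 + 27954 = 244022/9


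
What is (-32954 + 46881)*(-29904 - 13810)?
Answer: -608804878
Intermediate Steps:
(-32954 + 46881)*(-29904 - 13810) = 13927*(-43714) = -608804878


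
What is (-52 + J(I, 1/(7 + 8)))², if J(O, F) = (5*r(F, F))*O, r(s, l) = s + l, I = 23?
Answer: 12100/9 ≈ 1344.4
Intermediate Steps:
r(s, l) = l + s
J(O, F) = 10*F*O (J(O, F) = (5*(F + F))*O = (5*(2*F))*O = (10*F)*O = 10*F*O)
(-52 + J(I, 1/(7 + 8)))² = (-52 + 10*23/(7 + 8))² = (-52 + 10*23/15)² = (-52 + 10*(1/15)*23)² = (-52 + 46/3)² = (-110/3)² = 12100/9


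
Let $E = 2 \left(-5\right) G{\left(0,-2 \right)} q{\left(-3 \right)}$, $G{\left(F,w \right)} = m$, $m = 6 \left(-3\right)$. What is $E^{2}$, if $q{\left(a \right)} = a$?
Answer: $291600$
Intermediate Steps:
$m = -18$
$G{\left(F,w \right)} = -18$
$E = -540$ ($E = 2 \left(-5\right) \left(-18\right) \left(-3\right) = \left(-10\right) \left(-18\right) \left(-3\right) = 180 \left(-3\right) = -540$)
$E^{2} = \left(-540\right)^{2} = 291600$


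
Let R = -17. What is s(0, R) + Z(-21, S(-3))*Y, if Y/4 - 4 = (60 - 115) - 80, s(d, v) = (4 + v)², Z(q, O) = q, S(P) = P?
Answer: 11173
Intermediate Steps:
Y = -524 (Y = 16 + 4*((60 - 115) - 80) = 16 + 4*(-55 - 80) = 16 + 4*(-135) = 16 - 540 = -524)
s(0, R) + Z(-21, S(-3))*Y = (4 - 17)² - 21*(-524) = (-13)² + 11004 = 169 + 11004 = 11173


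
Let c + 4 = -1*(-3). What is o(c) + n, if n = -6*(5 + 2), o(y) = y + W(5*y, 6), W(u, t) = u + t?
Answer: -42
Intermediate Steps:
c = -1 (c = -4 - 1*(-3) = -4 + 3 = -1)
W(u, t) = t + u
o(y) = 6 + 6*y (o(y) = y + (6 + 5*y) = 6 + 6*y)
n = -42 (n = -6*7 = -42)
o(c) + n = (6 + 6*(-1)) - 42 = (6 - 6) - 42 = 0 - 42 = -42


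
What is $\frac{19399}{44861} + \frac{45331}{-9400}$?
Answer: $- \frac{1851243391}{421693400} \approx -4.39$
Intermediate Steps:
$\frac{19399}{44861} + \frac{45331}{-9400} = 19399 \cdot \frac{1}{44861} + 45331 \left(- \frac{1}{9400}\right) = \frac{19399}{44861} - \frac{45331}{9400} = - \frac{1851243391}{421693400}$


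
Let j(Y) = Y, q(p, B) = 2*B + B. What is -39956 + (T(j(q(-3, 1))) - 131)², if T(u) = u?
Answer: -23572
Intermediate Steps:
q(p, B) = 3*B
-39956 + (T(j(q(-3, 1))) - 131)² = -39956 + (3*1 - 131)² = -39956 + (3 - 131)² = -39956 + (-128)² = -39956 + 16384 = -23572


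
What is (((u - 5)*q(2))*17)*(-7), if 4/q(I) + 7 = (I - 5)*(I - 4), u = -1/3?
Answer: -7616/3 ≈ -2538.7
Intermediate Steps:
u = -1/3 (u = -1*1/3 = -1/3 ≈ -0.33333)
q(I) = 4/(-7 + (-5 + I)*(-4 + I)) (q(I) = 4/(-7 + (I - 5)*(I - 4)) = 4/(-7 + (-5 + I)*(-4 + I)))
(((u - 5)*q(2))*17)*(-7) = (((-1/3 - 5)*(4/(13 + 2**2 - 9*2)))*17)*(-7) = (-64/(3*(13 + 4 - 18))*17)*(-7) = (-64/(3*(-1))*17)*(-7) = (-64*(-1)/3*17)*(-7) = (-16/3*(-4)*17)*(-7) = ((64/3)*17)*(-7) = (1088/3)*(-7) = -7616/3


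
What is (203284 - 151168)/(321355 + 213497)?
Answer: 4343/44571 ≈ 0.097440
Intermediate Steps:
(203284 - 151168)/(321355 + 213497) = 52116/534852 = 52116*(1/534852) = 4343/44571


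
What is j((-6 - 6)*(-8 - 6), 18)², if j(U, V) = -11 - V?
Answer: 841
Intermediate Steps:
j((-6 - 6)*(-8 - 6), 18)² = (-11 - 1*18)² = (-11 - 18)² = (-29)² = 841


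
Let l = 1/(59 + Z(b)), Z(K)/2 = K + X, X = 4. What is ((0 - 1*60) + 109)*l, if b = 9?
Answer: 49/85 ≈ 0.57647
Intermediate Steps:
Z(K) = 8 + 2*K (Z(K) = 2*(K + 4) = 2*(4 + K) = 8 + 2*K)
l = 1/85 (l = 1/(59 + (8 + 2*9)) = 1/(59 + (8 + 18)) = 1/(59 + 26) = 1/85 ≈ 0.011765)
((0 - 1*60) + 109)*l = ((0 - 1*60) + 109)*(1/85) = ((0 - 60) + 109)*(1/85) = (-60 + 109)*(1/85) = 49*(1/85) = 49/85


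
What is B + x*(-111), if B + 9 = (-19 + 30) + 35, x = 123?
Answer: -13616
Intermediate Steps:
B = 37 (B = -9 + ((-19 + 30) + 35) = -9 + (11 + 35) = -9 + 46 = 37)
B + x*(-111) = 37 + 123*(-111) = 37 - 13653 = -13616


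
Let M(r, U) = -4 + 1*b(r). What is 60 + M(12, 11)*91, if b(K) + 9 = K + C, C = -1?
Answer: -122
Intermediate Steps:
b(K) = -10 + K (b(K) = -9 + (K - 1) = -9 + (-1 + K) = -10 + K)
M(r, U) = -14 + r (M(r, U) = -4 + 1*(-10 + r) = -4 + (-10 + r) = -14 + r)
60 + M(12, 11)*91 = 60 + (-14 + 12)*91 = 60 - 2*91 = 60 - 182 = -122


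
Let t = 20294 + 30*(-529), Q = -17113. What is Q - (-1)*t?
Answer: -12689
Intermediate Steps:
t = 4424 (t = 20294 - 15870 = 4424)
Q - (-1)*t = -17113 - (-1)*4424 = -17113 - 1*(-4424) = -17113 + 4424 = -12689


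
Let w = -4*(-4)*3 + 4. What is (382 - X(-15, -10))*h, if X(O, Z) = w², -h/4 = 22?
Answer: 204336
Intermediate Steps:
h = -88 (h = -4*22 = -88)
w = 52 (w = 16*3 + 4 = 48 + 4 = 52)
X(O, Z) = 2704 (X(O, Z) = 52² = 2704)
(382 - X(-15, -10))*h = (382 - 1*2704)*(-88) = (382 - 2704)*(-88) = -2322*(-88) = 204336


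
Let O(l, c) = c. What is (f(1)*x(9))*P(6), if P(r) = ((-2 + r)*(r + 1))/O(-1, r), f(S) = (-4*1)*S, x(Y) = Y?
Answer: -168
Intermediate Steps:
f(S) = -4*S
P(r) = (1 + r)*(-2 + r)/r (P(r) = ((-2 + r)*(r + 1))/r = ((-2 + r)*(1 + r))/r = ((1 + r)*(-2 + r))/r = (1 + r)*(-2 + r)/r)
(f(1)*x(9))*P(6) = (-4*1*9)*(-1 + 6 - 2/6) = (-4*9)*(-1 + 6 - 2*⅙) = -36*(-1 + 6 - ⅓) = -36*14/3 = -168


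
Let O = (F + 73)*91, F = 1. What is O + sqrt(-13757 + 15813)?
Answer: 6734 + 2*sqrt(514) ≈ 6779.3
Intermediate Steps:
O = 6734 (O = (1 + 73)*91 = 74*91 = 6734)
O + sqrt(-13757 + 15813) = 6734 + sqrt(-13757 + 15813) = 6734 + sqrt(2056) = 6734 + 2*sqrt(514)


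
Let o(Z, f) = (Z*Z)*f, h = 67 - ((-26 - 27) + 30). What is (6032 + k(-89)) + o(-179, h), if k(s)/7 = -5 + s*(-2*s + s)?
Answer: 2834240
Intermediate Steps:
k(s) = -35 - 7*s**2 (k(s) = 7*(-5 + s*(-2*s + s)) = 7*(-5 + s*(-s)) = 7*(-5 - s**2) = -35 - 7*s**2)
h = 90 (h = 67 - (-53 + 30) = 67 - 1*(-23) = 67 + 23 = 90)
o(Z, f) = f*Z**2 (o(Z, f) = Z**2*f = f*Z**2)
(6032 + k(-89)) + o(-179, h) = (6032 + (-35 - 7*(-89)**2)) + 90*(-179)**2 = (6032 + (-35 - 7*7921)) + 90*32041 = (6032 + (-35 - 55447)) + 2883690 = (6032 - 55482) + 2883690 = -49450 + 2883690 = 2834240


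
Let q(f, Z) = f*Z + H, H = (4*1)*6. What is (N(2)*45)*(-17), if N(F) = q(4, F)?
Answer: -24480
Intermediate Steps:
H = 24 (H = 4*6 = 24)
q(f, Z) = 24 + Z*f (q(f, Z) = f*Z + 24 = Z*f + 24 = 24 + Z*f)
N(F) = 24 + 4*F (N(F) = 24 + F*4 = 24 + 4*F)
(N(2)*45)*(-17) = ((24 + 4*2)*45)*(-17) = ((24 + 8)*45)*(-17) = (32*45)*(-17) = 1440*(-17) = -24480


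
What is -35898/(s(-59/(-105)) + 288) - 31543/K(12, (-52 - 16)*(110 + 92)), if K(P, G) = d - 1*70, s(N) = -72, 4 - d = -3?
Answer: 28097/84 ≈ 334.49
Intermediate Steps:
d = 7 (d = 4 - 1*(-3) = 4 + 3 = 7)
K(P, G) = -63 (K(P, G) = 7 - 1*70 = 7 - 70 = -63)
-35898/(s(-59/(-105)) + 288) - 31543/K(12, (-52 - 16)*(110 + 92)) = -35898/(-72 + 288) - 31543/(-63) = -35898/216 - 31543*(-1/63) = -35898*1/216 + 31543/63 = -5983/36 + 31543/63 = 28097/84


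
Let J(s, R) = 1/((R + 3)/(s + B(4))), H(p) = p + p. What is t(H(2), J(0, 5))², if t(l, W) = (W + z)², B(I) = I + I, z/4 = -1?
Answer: 81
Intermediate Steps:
z = -4 (z = 4*(-1) = -4)
H(p) = 2*p
B(I) = 2*I
J(s, R) = (8 + s)/(3 + R) (J(s, R) = 1/((R + 3)/(s + 2*4)) = 1/((3 + R)/(s + 8)) = 1/((3 + R)/(8 + s)) = (8 + s)/(3 + R))
t(l, W) = (-4 + W)² (t(l, W) = (W - 4)² = (-4 + W)²)
t(H(2), J(0, 5))² = ((-4 + (8 + 0)/(3 + 5))²)² = ((-4 + 8/8)²)² = ((-4 + (⅛)*8)²)² = ((-4 + 1)²)² = ((-3)²)² = 9² = 81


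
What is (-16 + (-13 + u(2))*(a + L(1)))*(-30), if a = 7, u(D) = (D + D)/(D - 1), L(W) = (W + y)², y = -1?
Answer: 2370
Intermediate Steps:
L(W) = (-1 + W)² (L(W) = (W - 1)² = (-1 + W)²)
u(D) = 2*D/(-1 + D) (u(D) = (2*D)/(-1 + D) = 2*D/(-1 + D))
(-16 + (-13 + u(2))*(a + L(1)))*(-30) = (-16 + (-13 + 2*2/(-1 + 2))*(7 + (-1 + 1)²))*(-30) = (-16 + (-13 + 2*2/1)*(7 + 0²))*(-30) = (-16 + (-13 + 2*2*1)*(7 + 0))*(-30) = (-16 + (-13 + 4)*7)*(-30) = (-16 - 9*7)*(-30) = (-16 - 63)*(-30) = -79*(-30) = 2370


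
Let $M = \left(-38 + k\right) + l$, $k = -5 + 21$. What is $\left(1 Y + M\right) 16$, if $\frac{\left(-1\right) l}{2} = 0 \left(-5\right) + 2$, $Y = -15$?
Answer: $-656$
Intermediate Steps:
$k = 16$
$l = -4$ ($l = - 2 \left(0 \left(-5\right) + 2\right) = - 2 \left(0 + 2\right) = \left(-2\right) 2 = -4$)
$M = -26$ ($M = \left(-38 + 16\right) - 4 = -22 - 4 = -26$)
$\left(1 Y + M\right) 16 = \left(1 \left(-15\right) - 26\right) 16 = \left(-15 - 26\right) 16 = \left(-41\right) 16 = -656$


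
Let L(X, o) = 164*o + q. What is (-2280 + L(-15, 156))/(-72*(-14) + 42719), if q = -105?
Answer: 23199/43727 ≈ 0.53054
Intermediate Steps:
L(X, o) = -105 + 164*o (L(X, o) = 164*o - 105 = -105 + 164*o)
(-2280 + L(-15, 156))/(-72*(-14) + 42719) = (-2280 + (-105 + 164*156))/(-72*(-14) + 42719) = (-2280 + (-105 + 25584))/(1008 + 42719) = (-2280 + 25479)/43727 = 23199*(1/43727) = 23199/43727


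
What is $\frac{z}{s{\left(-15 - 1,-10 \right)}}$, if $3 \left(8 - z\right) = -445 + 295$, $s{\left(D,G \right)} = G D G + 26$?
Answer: $- \frac{29}{787} \approx -0.036849$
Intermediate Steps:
$s{\left(D,G \right)} = 26 + D G^{2}$ ($s{\left(D,G \right)} = D G G + 26 = D G^{2} + 26 = 26 + D G^{2}$)
$z = 58$ ($z = 8 - \frac{-445 + 295}{3} = 8 - -50 = 8 + 50 = 58$)
$\frac{z}{s{\left(-15 - 1,-10 \right)}} = \frac{58}{26 + \left(-15 - 1\right) \left(-10\right)^{2}} = \frac{58}{26 - 1600} = \frac{58}{-1574} = 58 \left(- \frac{1}{1574}\right) = - \frac{29}{787}$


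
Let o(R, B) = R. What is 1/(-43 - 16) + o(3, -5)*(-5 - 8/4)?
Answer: -1240/59 ≈ -21.017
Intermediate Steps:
1/(-43 - 16) + o(3, -5)*(-5 - 8/4) = 1/(-43 - 16) + 3*(-5 - 8/4) = 1/(-59) + 3*(-5 - 8/4) = -1/59 + 3*(-5 - 2*1) = -1/59 + 3*(-5 - 2) = -1/59 + 3*(-7) = -1/59 - 21 = -1240/59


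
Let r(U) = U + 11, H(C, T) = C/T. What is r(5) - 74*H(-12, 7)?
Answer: 1000/7 ≈ 142.86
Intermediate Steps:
r(U) = 11 + U
r(5) - 74*H(-12, 7) = (11 + 5) - (-888)/7 = 16 - (-888)/7 = 16 - 74*(-12/7) = 16 + 888/7 = 1000/7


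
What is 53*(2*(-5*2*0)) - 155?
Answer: -155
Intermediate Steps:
53*(2*(-5*2*0)) - 155 = 53*(2*(-10*0)) - 155 = 53*(2*0) - 155 = 53*0 - 155 = 0 - 155 = -155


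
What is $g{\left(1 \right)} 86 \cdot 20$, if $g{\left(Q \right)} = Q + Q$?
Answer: $3440$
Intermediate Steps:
$g{\left(Q \right)} = 2 Q$
$g{\left(1 \right)} 86 \cdot 20 = 2 \cdot 1 \cdot 86 \cdot 20 = 2 \cdot 86 \cdot 20 = 172 \cdot 20 = 3440$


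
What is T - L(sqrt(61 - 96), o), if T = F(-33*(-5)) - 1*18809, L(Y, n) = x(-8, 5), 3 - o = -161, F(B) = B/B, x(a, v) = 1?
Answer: -18809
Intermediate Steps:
F(B) = 1
o = 164 (o = 3 - 1*(-161) = 3 + 161 = 164)
L(Y, n) = 1
T = -18808 (T = 1 - 1*18809 = 1 - 18809 = -18808)
T - L(sqrt(61 - 96), o) = -18808 - 1*1 = -18808 - 1 = -18809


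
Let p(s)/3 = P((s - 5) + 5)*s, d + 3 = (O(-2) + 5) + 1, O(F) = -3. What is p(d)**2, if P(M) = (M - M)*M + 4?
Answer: 0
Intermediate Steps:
d = 0 (d = -3 + ((-3 + 5) + 1) = -3 + (2 + 1) = -3 + 3 = 0)
P(M) = 4 (P(M) = 0*M + 4 = 0 + 4 = 4)
p(s) = 12*s (p(s) = 3*(4*s) = 12*s)
p(d)**2 = (12*0)**2 = 0**2 = 0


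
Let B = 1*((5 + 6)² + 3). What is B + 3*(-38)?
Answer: 10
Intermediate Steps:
B = 124 (B = 1*(11² + 3) = 1*(121 + 3) = 1*124 = 124)
B + 3*(-38) = 124 + 3*(-38) = 124 - 114 = 10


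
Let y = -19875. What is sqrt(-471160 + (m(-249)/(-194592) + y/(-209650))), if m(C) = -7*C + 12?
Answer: 23*I*sqrt(4117654070639410630)/67993688 ≈ 686.41*I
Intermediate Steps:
m(C) = 12 - 7*C
sqrt(-471160 + (m(-249)/(-194592) + y/(-209650))) = sqrt(-471160 + ((12 - 7*(-249))/(-194592) - 19875/(-209650))) = sqrt(-471160 + ((12 + 1743)*(-1/194592) - 19875*(-1/209650))) = sqrt(-471160 + (1755*(-1/194592) + 795/8386)) = sqrt(-471160 + (-585/64864 + 795/8386)) = sqrt(-471160 + 23330535/271974752) = sqrt(-128143600821785/271974752) = 23*I*sqrt(4117654070639410630)/67993688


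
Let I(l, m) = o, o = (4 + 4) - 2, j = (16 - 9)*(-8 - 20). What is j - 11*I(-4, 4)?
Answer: -262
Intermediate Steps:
j = -196 (j = 7*(-28) = -196)
o = 6 (o = 8 - 2 = 6)
I(l, m) = 6
j - 11*I(-4, 4) = -196 - 11*6 = -196 - 66 = -262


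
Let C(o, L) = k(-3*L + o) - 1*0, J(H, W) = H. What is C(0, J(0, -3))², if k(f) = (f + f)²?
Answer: 0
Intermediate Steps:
k(f) = 4*f² (k(f) = (2*f)² = 4*f²)
C(o, L) = 4*(o - 3*L)² (C(o, L) = 4*(-3*L + o)² - 1*0 = 4*(o - 3*L)² + 0 = 4*(o - 3*L)²)
C(0, J(0, -3))² = (4*(-1*0 + 3*0)²)² = (4*(0 + 0)²)² = (4*0²)² = (4*0)² = 0² = 0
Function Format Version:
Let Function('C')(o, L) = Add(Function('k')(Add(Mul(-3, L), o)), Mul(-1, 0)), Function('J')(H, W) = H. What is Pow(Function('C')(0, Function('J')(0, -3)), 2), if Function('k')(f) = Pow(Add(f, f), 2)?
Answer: 0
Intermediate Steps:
Function('k')(f) = Mul(4, Pow(f, 2)) (Function('k')(f) = Pow(Mul(2, f), 2) = Mul(4, Pow(f, 2)))
Function('C')(o, L) = Mul(4, Pow(Add(o, Mul(-3, L)), 2)) (Function('C')(o, L) = Add(Mul(4, Pow(Add(Mul(-3, L), o), 2)), Mul(-1, 0)) = Add(Mul(4, Pow(Add(o, Mul(-3, L)), 2)), 0) = Mul(4, Pow(Add(o, Mul(-3, L)), 2)))
Pow(Function('C')(0, Function('J')(0, -3)), 2) = Pow(Mul(4, Pow(Add(Mul(-1, 0), Mul(3, 0)), 2)), 2) = Pow(Mul(4, Pow(Add(0, 0), 2)), 2) = Pow(Mul(4, Pow(0, 2)), 2) = Pow(Mul(4, 0), 2) = Pow(0, 2) = 0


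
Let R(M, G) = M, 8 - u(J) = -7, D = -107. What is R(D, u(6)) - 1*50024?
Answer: -50131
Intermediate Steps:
u(J) = 15 (u(J) = 8 - 1*(-7) = 8 + 7 = 15)
R(D, u(6)) - 1*50024 = -107 - 1*50024 = -107 - 50024 = -50131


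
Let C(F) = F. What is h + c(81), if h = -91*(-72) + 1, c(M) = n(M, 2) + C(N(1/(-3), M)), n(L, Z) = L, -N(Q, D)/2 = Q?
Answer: 19904/3 ≈ 6634.7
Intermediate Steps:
N(Q, D) = -2*Q
c(M) = ⅔ + M (c(M) = M - 2/(-3) = M - 2*(-⅓) = M + ⅔ = ⅔ + M)
h = 6553 (h = 6552 + 1 = 6553)
h + c(81) = 6553 + (⅔ + 81) = 6553 + 245/3 = 19904/3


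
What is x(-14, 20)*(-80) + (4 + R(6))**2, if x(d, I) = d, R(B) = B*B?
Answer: 2720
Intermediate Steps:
R(B) = B**2
x(-14, 20)*(-80) + (4 + R(6))**2 = -14*(-80) + (4 + 6**2)**2 = 1120 + (4 + 36)**2 = 1120 + 40**2 = 1120 + 1600 = 2720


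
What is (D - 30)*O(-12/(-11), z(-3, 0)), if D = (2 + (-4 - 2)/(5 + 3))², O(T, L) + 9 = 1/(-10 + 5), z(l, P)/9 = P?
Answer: 2093/8 ≈ 261.63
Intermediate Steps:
z(l, P) = 9*P
O(T, L) = -46/5 (O(T, L) = -9 + 1/(-10 + 5) = -9 + 1/(-5) = -9 - ⅕ = -46/5)
D = 25/16 (D = (2 - 6/8)² = (2 - 6*⅛)² = (2 - ¾)² = (5/4)² = 25/16 ≈ 1.5625)
(D - 30)*O(-12/(-11), z(-3, 0)) = (25/16 - 30)*(-46/5) = -455/16*(-46/5) = 2093/8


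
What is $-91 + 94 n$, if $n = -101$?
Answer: $-9585$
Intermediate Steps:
$-91 + 94 n = -91 + 94 \left(-101\right) = -91 - 9494 = -9585$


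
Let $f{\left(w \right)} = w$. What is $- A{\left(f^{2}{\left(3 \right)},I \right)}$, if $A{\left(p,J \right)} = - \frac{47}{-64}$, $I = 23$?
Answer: $- \frac{47}{64} \approx -0.73438$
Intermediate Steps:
$A{\left(p,J \right)} = \frac{47}{64}$ ($A{\left(p,J \right)} = \left(-47\right) \left(- \frac{1}{64}\right) = \frac{47}{64}$)
$- A{\left(f^{2}{\left(3 \right)},I \right)} = \left(-1\right) \frac{47}{64} = - \frac{47}{64}$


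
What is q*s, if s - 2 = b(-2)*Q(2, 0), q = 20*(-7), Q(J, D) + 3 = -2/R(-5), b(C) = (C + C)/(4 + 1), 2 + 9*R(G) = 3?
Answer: -2632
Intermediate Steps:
R(G) = ⅑ (R(G) = -2/9 + (⅑)*3 = -2/9 + ⅓ = ⅑)
b(C) = 2*C/5 (b(C) = (2*C)/5 = (2*C)*(⅕) = 2*C/5)
Q(J, D) = -21 (Q(J, D) = -3 - 2/⅑ = -3 - 2*9 = -3 - 18 = -21)
q = -140
s = 94/5 (s = 2 + ((⅖)*(-2))*(-21) = 2 - ⅘*(-21) = 2 + 84/5 = 94/5 ≈ 18.800)
q*s = -140*94/5 = -2632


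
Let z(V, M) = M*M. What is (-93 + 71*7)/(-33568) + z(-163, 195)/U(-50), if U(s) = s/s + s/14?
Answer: -124096801/8392 ≈ -14788.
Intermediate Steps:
z(V, M) = M²
U(s) = 1 + s/14 (U(s) = 1 + s*(1/14) = 1 + s/14)
(-93 + 71*7)/(-33568) + z(-163, 195)/U(-50) = (-93 + 71*7)/(-33568) + 195²/(1 + (1/14)*(-50)) = (-93 + 497)*(-1/33568) + 38025/(1 - 25/7) = 404*(-1/33568) + 38025/(-18/7) = -101/8392 + 38025*(-7/18) = -101/8392 - 29575/2 = -124096801/8392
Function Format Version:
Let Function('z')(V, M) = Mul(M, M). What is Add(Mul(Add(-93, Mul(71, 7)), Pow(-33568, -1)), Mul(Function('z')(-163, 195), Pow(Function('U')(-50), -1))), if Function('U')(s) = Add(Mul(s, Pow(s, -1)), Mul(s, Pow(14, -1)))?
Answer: Rational(-124096801, 8392) ≈ -14788.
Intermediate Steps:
Function('z')(V, M) = Pow(M, 2)
Function('U')(s) = Add(1, Mul(Rational(1, 14), s)) (Function('U')(s) = Add(1, Mul(s, Rational(1, 14))) = Add(1, Mul(Rational(1, 14), s)))
Add(Mul(Add(-93, Mul(71, 7)), Pow(-33568, -1)), Mul(Function('z')(-163, 195), Pow(Function('U')(-50), -1))) = Add(Mul(Add(-93, Mul(71, 7)), Pow(-33568, -1)), Mul(Pow(195, 2), Pow(Add(1, Mul(Rational(1, 14), -50)), -1))) = Add(Mul(Add(-93, 497), Rational(-1, 33568)), Mul(38025, Pow(Add(1, Rational(-25, 7)), -1))) = Add(Mul(404, Rational(-1, 33568)), Mul(38025, Pow(Rational(-18, 7), -1))) = Add(Rational(-101, 8392), Mul(38025, Rational(-7, 18))) = Add(Rational(-101, 8392), Rational(-29575, 2)) = Rational(-124096801, 8392)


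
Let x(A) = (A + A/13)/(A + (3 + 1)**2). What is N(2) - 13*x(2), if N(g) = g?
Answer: 4/9 ≈ 0.44444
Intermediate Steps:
x(A) = 14*A/(13*(16 + A)) (x(A) = (A + A*(1/13))/(A + 4**2) = (A + A/13)/(A + 16) = (14*A/13)/(16 + A) = 14*A/(13*(16 + A)))
N(2) - 13*x(2) = 2 - 14*2/(16 + 2) = 2 - 14*2/18 = 2 - 13*14/117 = 2 - 14/9 = 4/9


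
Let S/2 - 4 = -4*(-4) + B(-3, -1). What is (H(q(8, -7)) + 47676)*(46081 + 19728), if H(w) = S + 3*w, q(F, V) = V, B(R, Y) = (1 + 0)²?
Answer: 3138891873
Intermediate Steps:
B(R, Y) = 1 (B(R, Y) = 1² = 1)
S = 42 (S = 8 + 2*(-4*(-4) + 1) = 8 + 2*(16 + 1) = 8 + 2*17 = 8 + 34 = 42)
H(w) = 42 + 3*w
(H(q(8, -7)) + 47676)*(46081 + 19728) = ((42 + 3*(-7)) + 47676)*(46081 + 19728) = ((42 - 21) + 47676)*65809 = (21 + 47676)*65809 = 47697*65809 = 3138891873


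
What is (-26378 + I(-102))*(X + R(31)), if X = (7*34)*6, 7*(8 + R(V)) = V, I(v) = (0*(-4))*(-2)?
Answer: -263015038/7 ≈ -3.7574e+7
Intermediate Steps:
I(v) = 0 (I(v) = 0*(-2) = 0)
R(V) = -8 + V/7
X = 1428 (X = 238*6 = 1428)
(-26378 + I(-102))*(X + R(31)) = (-26378 + 0)*(1428 + (-8 + (⅐)*31)) = -26378*(1428 + (-8 + 31/7)) = -26378*(1428 - 25/7) = -26378*9971/7 = -263015038/7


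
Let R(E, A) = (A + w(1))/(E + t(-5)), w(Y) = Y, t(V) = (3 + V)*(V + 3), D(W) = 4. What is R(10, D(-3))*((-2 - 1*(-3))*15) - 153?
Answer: -2067/14 ≈ -147.64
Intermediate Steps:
t(V) = (3 + V)**2 (t(V) = (3 + V)*(3 + V) = (3 + V)**2)
R(E, A) = (1 + A)/(4 + E) (R(E, A) = (A + 1)/(E + (3 - 5)**2) = (1 + A)/(E + (-2)**2) = (1 + A)/(E + 4) = (1 + A)/(4 + E))
R(10, D(-3))*((-2 - 1*(-3))*15) - 153 = ((1 + 4)/(4 + 10))*((-2 - 1*(-3))*15) - 153 = (5/14)*((-2 + 3)*15) - 153 = ((1/14)*5)*(1*15) - 153 = (5/14)*15 - 153 = 75/14 - 153 = -2067/14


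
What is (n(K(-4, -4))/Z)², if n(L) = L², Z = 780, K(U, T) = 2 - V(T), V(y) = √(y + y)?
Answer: (1 - I*√2)⁴/38025 ≈ -0.00018409 + 0.00014877*I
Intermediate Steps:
V(y) = √2*√y (V(y) = √(2*y) = √2*√y)
K(U, T) = 2 - √2*√T
(n(K(-4, -4))/Z)² = ((2 - √2*√(-4))²/780)² = ((2 - √2*2*I)²*(1/780))² = ((2 - 2*I*√2)²*(1/780))² = ((2 - 2*I*√2)²/780)² = (2 - 2*I*√2)⁴/608400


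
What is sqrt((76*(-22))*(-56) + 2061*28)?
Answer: 2*sqrt(37835) ≈ 389.02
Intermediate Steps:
sqrt((76*(-22))*(-56) + 2061*28) = sqrt(-1672*(-56) + 57708) = sqrt(93632 + 57708) = sqrt(151340) = 2*sqrt(37835)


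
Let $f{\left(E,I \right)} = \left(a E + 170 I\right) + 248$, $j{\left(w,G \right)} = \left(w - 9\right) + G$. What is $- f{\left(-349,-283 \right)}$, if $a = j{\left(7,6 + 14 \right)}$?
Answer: $54144$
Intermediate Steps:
$j{\left(w,G \right)} = -9 + G + w$ ($j{\left(w,G \right)} = \left(-9 + w\right) + G = -9 + G + w$)
$a = 18$ ($a = -9 + \left(6 + 14\right) + 7 = -9 + 20 + 7 = 18$)
$f{\left(E,I \right)} = 248 + 18 E + 170 I$ ($f{\left(E,I \right)} = \left(18 E + 170 I\right) + 248 = 248 + 18 E + 170 I$)
$- f{\left(-349,-283 \right)} = - (248 + 18 \left(-349\right) + 170 \left(-283\right)) = - (248 - 6282 - 48110) = \left(-1\right) \left(-54144\right) = 54144$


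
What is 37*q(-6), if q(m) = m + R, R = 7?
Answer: 37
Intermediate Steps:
q(m) = 7 + m (q(m) = m + 7 = 7 + m)
37*q(-6) = 37*(7 - 6) = 37*1 = 37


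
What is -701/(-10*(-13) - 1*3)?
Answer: -701/127 ≈ -5.5197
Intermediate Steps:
-701/(-10*(-13) - 1*3) = -701/(130 - 3) = -701/127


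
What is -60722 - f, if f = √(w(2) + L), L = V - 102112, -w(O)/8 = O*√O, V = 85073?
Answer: -60722 - I*√(17039 + 16*√2) ≈ -60722.0 - 130.62*I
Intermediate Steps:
w(O) = -8*O^(3/2) (w(O) = -8*O*√O = -8*O^(3/2))
L = -17039 (L = 85073 - 102112 = -17039)
f = √(-17039 - 16*√2) (f = √(-16*√2 - 17039) = √(-17039 - 16*√2) ≈ 130.62*I)
-60722 - f = -60722 - √(-17039 - 16*√2)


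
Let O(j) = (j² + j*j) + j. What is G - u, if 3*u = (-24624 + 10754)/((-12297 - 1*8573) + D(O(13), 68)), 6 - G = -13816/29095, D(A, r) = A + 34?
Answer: 203158436/32509695 ≈ 6.2492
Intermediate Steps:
O(j) = j + 2*j² (O(j) = (j² + j²) + j = 2*j² + j = j + 2*j²)
D(A, r) = 34 + A
G = 17126/2645 (G = 6 - (-13816)/29095 = 6 - 1*(-1256/2645) = 6 + 1256/2645 = 17126/2645 ≈ 6.4749)
u = 2774/12291 (u = ((-24624 + 10754)/((-12297 - 1*8573) + (34 + 13*(1 + 2*13))))/3 = (-13870/((-12297 - 8573) + (34 + 13*(1 + 26))))/3 = (-13870/(-20870 + (34 + 13*27)))/3 = (-13870/(-20870 + (34 + 351)))/3 = (-13870/(-20870 + 385))/3 = (-13870/(-20485))/3 = (-13870*(-1/20485))/3 = (⅓)*(2774/4097) = 2774/12291 ≈ 0.22569)
G - u = 17126/2645 - 1*2774/12291 = 17126/2645 - 2774/12291 = 203158436/32509695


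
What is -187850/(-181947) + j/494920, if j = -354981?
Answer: 28382993993/90049209240 ≈ 0.31519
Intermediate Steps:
-187850/(-181947) + j/494920 = -187850/(-181947) - 354981/494920 = -187850*(-1/181947) - 354981*1/494920 = 187850/181947 - 354981/494920 = 28382993993/90049209240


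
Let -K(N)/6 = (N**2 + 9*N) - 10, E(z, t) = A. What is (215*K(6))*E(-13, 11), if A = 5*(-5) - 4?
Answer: 2992800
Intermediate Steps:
A = -29 (A = -25 - 4 = -29)
E(z, t) = -29
K(N) = 60 - 54*N - 6*N**2 (K(N) = -6*((N**2 + 9*N) - 10) = -6*(-10 + N**2 + 9*N) = 60 - 54*N - 6*N**2)
(215*K(6))*E(-13, 11) = (215*(60 - 54*6 - 6*6**2))*(-29) = (215*(60 - 324 - 6*36))*(-29) = (215*(60 - 324 - 216))*(-29) = (215*(-480))*(-29) = -103200*(-29) = 2992800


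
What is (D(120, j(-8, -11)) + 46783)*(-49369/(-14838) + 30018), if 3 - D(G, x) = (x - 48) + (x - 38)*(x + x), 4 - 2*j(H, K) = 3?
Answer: 20878989408563/14838 ≈ 1.4071e+9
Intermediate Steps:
j(H, K) = ½ (j(H, K) = 2 - ½*3 = 2 - 3/2 = ½)
D(G, x) = 51 - x - 2*x*(-38 + x) (D(G, x) = 3 - ((x - 48) + (x - 38)*(x + x)) = 3 - ((-48 + x) + (-38 + x)*(2*x)) = 3 - ((-48 + x) + 2*x*(-38 + x)) = 3 - (-48 + x + 2*x*(-38 + x)) = 3 + (48 - x - 2*x*(-38 + x)) = 51 - x - 2*x*(-38 + x))
(D(120, j(-8, -11)) + 46783)*(-49369/(-14838) + 30018) = ((51 - 2*(½)² + 75*(½)) + 46783)*(-49369/(-14838) + 30018) = ((51 - 2*¼ + 75/2) + 46783)*(-49369*(-1/14838) + 30018) = ((51 - ½ + 75/2) + 46783)*(49369/14838 + 30018) = (88 + 46783)*(445456453/14838) = 46871*(445456453/14838) = 20878989408563/14838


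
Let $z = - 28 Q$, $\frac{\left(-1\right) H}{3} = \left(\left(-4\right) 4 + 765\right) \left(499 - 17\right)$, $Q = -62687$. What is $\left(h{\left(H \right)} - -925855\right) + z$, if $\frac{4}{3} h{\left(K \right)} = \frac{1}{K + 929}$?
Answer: $\frac{11605102393497}{4328500} \approx 2.6811 \cdot 10^{6}$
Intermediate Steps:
$H = -1083054$ ($H = - 3 \left(\left(-4\right) 4 + 765\right) \left(499 - 17\right) = - 3 \left(-16 + 765\right) 482 = - 3 \cdot 749 \cdot 482 = \left(-3\right) 361018 = -1083054$)
$h{\left(K \right)} = \frac{3}{4 \left(929 + K\right)}$ ($h{\left(K \right)} = \frac{3}{4 \left(K + 929\right)} = \frac{3}{4 \left(929 + K\right)}$)
$z = 1755236$ ($z = \left(-28\right) \left(-62687\right) = 1755236$)
$\left(h{\left(H \right)} - -925855\right) + z = \left(\frac{3}{4 \left(929 - 1083054\right)} - -925855\right) + 1755236 = \left(\frac{3}{4 \left(-1082125\right)} + 925855\right) + 1755236 = \left(\frac{3}{4} \left(- \frac{1}{1082125}\right) + 925855\right) + 1755236 = \left(- \frac{3}{4328500} + 925855\right) + 1755236 = \frac{4007563367497}{4328500} + 1755236 = \frac{11605102393497}{4328500}$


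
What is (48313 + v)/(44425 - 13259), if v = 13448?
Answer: 61761/31166 ≈ 1.9817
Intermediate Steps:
(48313 + v)/(44425 - 13259) = (48313 + 13448)/(44425 - 13259) = 61761/31166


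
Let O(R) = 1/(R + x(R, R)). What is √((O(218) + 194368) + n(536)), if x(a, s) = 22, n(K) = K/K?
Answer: √699728415/60 ≈ 440.87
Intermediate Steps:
n(K) = 1
O(R) = 1/(22 + R) (O(R) = 1/(R + 22) = 1/(22 + R))
√((O(218) + 194368) + n(536)) = √((1/(22 + 218) + 194368) + 1) = √((1/240 + 194368) + 1) = √(46648321/240 + 1) = √(46648561/240) = √699728415/60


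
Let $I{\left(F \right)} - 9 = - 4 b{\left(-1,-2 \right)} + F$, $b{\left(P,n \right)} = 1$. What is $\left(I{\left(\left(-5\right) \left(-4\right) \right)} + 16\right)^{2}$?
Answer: $1681$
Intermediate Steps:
$I{\left(F \right)} = 5 + F$ ($I{\left(F \right)} = 9 + \left(\left(-4\right) 1 + F\right) = 9 + \left(-4 + F\right) = 5 + F$)
$\left(I{\left(\left(-5\right) \left(-4\right) \right)} + 16\right)^{2} = \left(\left(5 - -20\right) + 16\right)^{2} = \left(\left(5 + 20\right) + 16\right)^{2} = \left(25 + 16\right)^{2} = 41^{2} = 1681$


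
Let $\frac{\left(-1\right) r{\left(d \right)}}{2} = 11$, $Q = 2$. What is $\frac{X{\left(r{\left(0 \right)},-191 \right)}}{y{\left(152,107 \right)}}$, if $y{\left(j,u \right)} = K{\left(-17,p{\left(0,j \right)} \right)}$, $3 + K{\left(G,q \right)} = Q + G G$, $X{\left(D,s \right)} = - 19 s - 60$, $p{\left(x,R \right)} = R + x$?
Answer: $\frac{3569}{288} \approx 12.392$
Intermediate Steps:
$r{\left(d \right)} = -22$ ($r{\left(d \right)} = \left(-2\right) 11 = -22$)
$X{\left(D,s \right)} = -60 - 19 s$
$K{\left(G,q \right)} = -1 + G^{2}$ ($K{\left(G,q \right)} = -3 + \left(2 + G G\right) = -3 + \left(2 + G^{2}\right) = -1 + G^{2}$)
$y{\left(j,u \right)} = 288$ ($y{\left(j,u \right)} = -1 + \left(-17\right)^{2} = -1 + 289 = 288$)
$\frac{X{\left(r{\left(0 \right)},-191 \right)}}{y{\left(152,107 \right)}} = \frac{-60 - -3629}{288} = \left(-60 + 3629\right) \frac{1}{288} = 3569 \cdot \frac{1}{288} = \frac{3569}{288}$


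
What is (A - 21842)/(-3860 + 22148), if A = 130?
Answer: -1357/1143 ≈ -1.1872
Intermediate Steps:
(A - 21842)/(-3860 + 22148) = (130 - 21842)/(-3860 + 22148) = -21712/18288 = -21712*1/18288 = -1357/1143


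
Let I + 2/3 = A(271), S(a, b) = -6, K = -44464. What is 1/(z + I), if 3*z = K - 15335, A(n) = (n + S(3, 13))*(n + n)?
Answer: 3/371089 ≈ 8.0843e-6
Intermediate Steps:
A(n) = 2*n*(-6 + n) (A(n) = (n - 6)*(n + n) = (-6 + n)*(2*n) = 2*n*(-6 + n))
I = 430888/3 (I = -⅔ + 2*271*(-6 + 271) = -⅔ + 2*271*265 = -⅔ + 143630 = 430888/3 ≈ 1.4363e+5)
z = -19933 (z = (-44464 - 15335)/3 = (⅓)*(-59799) = -19933)
1/(z + I) = 1/(-19933 + 430888/3) = 1/(371089/3) = 3/371089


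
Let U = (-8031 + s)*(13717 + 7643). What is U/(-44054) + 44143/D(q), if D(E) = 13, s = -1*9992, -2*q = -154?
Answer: 3474651181/286351 ≈ 12134.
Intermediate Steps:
q = 77 (q = -1/2*(-154) = 77)
s = -9992
U = -384971280 (U = (-8031 - 9992)*(13717 + 7643) = -18023*21360 = -384971280)
U/(-44054) + 44143/D(q) = -384971280/(-44054) + 44143/13 = -384971280*(-1/44054) + 44143*(1/13) = 192485640/22027 + 44143/13 = 3474651181/286351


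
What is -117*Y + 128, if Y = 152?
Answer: -17656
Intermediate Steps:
-117*Y + 128 = -117*152 + 128 = -17784 + 128 = -17656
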